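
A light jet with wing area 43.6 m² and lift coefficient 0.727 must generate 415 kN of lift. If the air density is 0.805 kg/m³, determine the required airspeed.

L = ½ρv²S·CL ⇒ v = √(2L/(ρ·S·CL))
v = √(2 × 4.15×10^5 / (0.805 × 43.6 × 0.727)) = √32530 = 180 m/s

v = 180 m/s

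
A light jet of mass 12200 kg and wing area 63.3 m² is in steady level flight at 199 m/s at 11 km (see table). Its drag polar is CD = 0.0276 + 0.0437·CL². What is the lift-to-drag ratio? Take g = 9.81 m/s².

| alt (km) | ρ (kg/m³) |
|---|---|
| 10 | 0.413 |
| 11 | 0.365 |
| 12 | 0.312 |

At 11 km, from the table: ρ = 0.365 kg/m³.
Weight W = mg = 12200 × 9.81 = 1.1968×10^5 N; in level flight L = W.
Dynamic pressure q = 0.5 × 0.365 × 199² = 7227 Pa.
CL = 2W/(ρv²S) = 2×1.1968×10^5/(0.365×199²×63.3) = 0.2616.
CD = 0.0276 + 0.0437 × 0.2616² = 0.03059.
L/D = CL/CD = 0.2616 / 0.03059 = 8.55

L/D = 8.55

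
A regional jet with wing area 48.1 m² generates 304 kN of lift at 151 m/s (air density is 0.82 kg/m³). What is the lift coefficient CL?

From L = ½ρv²S·CL, rearranging gives CL = 2L/(ρv²S).
CL = 2 × 3.04×10^5 / (0.82 × 151² × 48.1) = 0.676

CL = 0.676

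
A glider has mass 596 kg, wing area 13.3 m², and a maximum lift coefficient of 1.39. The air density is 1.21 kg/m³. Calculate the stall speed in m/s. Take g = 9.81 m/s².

V_stall = 22.9 m/s

Weight W = mg = 596 × 9.81 = 5847 N.
V_stall = √(2W/(ρ·S·CL,max)) = √(2 × 5847 / (1.21 × 13.3 × 1.39))
V_stall = √522.7 = 22.9 m/s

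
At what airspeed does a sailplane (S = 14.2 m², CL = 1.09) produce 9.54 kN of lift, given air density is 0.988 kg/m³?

L = ½ρv²S·CL ⇒ v = √(2L/(ρ·S·CL))
v = √(2 × 9540 / (0.988 × 14.2 × 1.09)) = √1248 = 35.3 m/s

v = 35.3 m/s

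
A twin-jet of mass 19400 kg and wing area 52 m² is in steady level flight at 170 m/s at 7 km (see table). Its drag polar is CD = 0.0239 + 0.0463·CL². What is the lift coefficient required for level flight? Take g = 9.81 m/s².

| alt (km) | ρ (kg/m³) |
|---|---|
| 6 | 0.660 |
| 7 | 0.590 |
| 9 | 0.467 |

At 7 km, from the table: ρ = 0.590 kg/m³.
In steady level flight, lift balances weight: W = mg = 19400 × 9.81 = 1.9031×10^5 N.
q = ½ρv² = ½ × 0.59 × 170² = 8526 Pa.
CL = W/(q·S) = 1.9031×10^5 / (8526 × 52) = 0.4293.

CL = 0.429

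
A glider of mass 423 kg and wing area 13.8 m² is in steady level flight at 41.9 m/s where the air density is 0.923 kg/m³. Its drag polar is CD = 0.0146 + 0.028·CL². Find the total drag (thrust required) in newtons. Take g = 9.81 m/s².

D = 206 N

In steady level flight, lift balances weight: W = mg = 423 × 9.81 = 4149.6 N.
q = ½ρv² = ½ × 0.923 × 41.9² = 810.2 Pa.
CL = W/(q·S) = 4149.6 / (810.2 × 13.8) = 0.3711.
CD = 0.0146 + 0.028 × 0.3711² = 0.01846.
D = q·S·CD = 810.2 × 13.8 × 0.01846 = 206.4 N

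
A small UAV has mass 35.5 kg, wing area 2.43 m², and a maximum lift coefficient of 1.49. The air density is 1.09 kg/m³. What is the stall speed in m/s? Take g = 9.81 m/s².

Weight W = mg = 35.5 × 9.81 = 348.3 N.
From L = ½ρV²S·CL,max = W: V_stall = √(2W/(ρSCL,max)) = √(2·348.3/(1.09·2.43·1.49))
V_stall = √176.5 = 13.3 m/s

V_stall = 13.3 m/s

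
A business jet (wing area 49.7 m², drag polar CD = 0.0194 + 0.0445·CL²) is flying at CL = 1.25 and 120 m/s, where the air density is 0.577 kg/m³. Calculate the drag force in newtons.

CD = 0.0194 + 0.0445 × 1.25² = 0.08893
D = ½ρv²S·CD = ½ × 0.577 × 120² × 49.7 × 0.08893 = 18400 N

D = 18400 N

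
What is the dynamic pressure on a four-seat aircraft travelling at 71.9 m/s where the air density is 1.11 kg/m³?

q = ½ρv² = ½ × 1.11 × 71.9² = 2870 Pa

q = 2870 Pa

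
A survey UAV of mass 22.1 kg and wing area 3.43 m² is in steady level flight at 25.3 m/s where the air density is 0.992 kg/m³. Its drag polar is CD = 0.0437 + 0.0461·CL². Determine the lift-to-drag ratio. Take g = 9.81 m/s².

L/D = 4.37

Weight W = mg = 22.1 × 9.81 = 216.8 N; in level flight L = W.
q = ½ρv² = ½ × 0.992 × 25.3² = 317.5 Pa.
Required CL = L/(qS) = 216.8/(317.5·3.43) = 0.1991.
CD = 0.0437 + 0.0461 × 0.1991² = 0.04553.
L/D = CL/CD = 0.1991 / 0.04553 = 4.37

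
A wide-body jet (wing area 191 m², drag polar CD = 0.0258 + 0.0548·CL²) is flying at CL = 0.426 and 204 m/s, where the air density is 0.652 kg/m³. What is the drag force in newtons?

D = 92600 N

CD = 0.0258 + 0.0548 × 0.426² = 0.03574
D = ½ρv²S·CD = ½ × 0.652 × 204² × 191 × 0.03574 = 92600 N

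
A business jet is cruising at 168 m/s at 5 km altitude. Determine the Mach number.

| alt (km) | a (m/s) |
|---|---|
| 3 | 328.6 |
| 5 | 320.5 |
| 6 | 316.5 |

M = 0.524

At 5 km, from the table: a = 320.5 m/s.
M = v/a = 168 / 320.5 = 0.524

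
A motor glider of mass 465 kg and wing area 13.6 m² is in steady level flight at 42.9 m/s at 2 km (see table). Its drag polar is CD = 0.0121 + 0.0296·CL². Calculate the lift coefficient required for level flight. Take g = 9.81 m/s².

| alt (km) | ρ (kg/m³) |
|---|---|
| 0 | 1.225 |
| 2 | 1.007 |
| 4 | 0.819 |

CL = 0.362

At 2 km, from the table: ρ = 1.007 kg/m³.
In steady level flight, lift balances weight: W = mg = 465 × 9.81 = 4561.7 N.
Dynamic pressure q = 0.5 × 1.007 × 42.9² = 926.6 Pa.
CL = W/(q·S) = 4561.7 / (926.6 × 13.6) = 0.362.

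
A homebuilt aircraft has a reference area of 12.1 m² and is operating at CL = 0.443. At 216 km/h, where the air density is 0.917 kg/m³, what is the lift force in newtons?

L = 8850 N

Convert speed: v = 216 km/h ÷ 3.6 = 60 m/s.
L = ½ρv²S·CL = ½ × 0.917 × 60² × 12.1 × 0.443 = 8850 N ≈ 8.85 kN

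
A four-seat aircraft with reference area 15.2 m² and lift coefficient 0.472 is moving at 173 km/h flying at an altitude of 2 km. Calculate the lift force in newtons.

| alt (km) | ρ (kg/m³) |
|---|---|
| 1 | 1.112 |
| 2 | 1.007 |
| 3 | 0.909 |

At 2 km, from the table: ρ = 1.007 kg/m³.
Convert speed: v = 173 km/h ÷ 3.6 = 48.06 m/s.
Dynamic pressure q = ½ρv² = ½ × 1.007 × 48.06² = 1163 Pa.
L = q·S·CL = 1163 × 15.2 × 0.472 = 8340 N ≈ 8.34 kN

L = 8340 N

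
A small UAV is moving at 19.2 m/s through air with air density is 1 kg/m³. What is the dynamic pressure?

q = ½ρv² = ½ × 1 × 19.2² = 184 Pa

q = 184 Pa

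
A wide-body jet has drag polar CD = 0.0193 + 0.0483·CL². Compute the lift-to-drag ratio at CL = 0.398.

CD = 0.0193 + 0.0483 × 0.398² = 0.02695
L/D = CL/CD = 0.398 / 0.02695 = 14.8

L/D = 14.8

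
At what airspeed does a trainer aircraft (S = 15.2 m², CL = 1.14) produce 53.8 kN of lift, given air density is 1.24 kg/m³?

L = ½ρv²S·CL ⇒ v = √(2L/(ρ·S·CL))
v = √(2 × 53800 / (1.24 × 15.2 × 1.14)) = √5008 = 70.8 m/s

v = 70.8 m/s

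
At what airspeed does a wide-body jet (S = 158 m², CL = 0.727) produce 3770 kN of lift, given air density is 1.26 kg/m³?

L = ½ρv²S·CL ⇒ v = √(2L/(ρ·S·CL))
v = √(2 × 3.77×10^6 / (1.26 × 158 × 0.727)) = √52100 = 228 m/s

v = 228 m/s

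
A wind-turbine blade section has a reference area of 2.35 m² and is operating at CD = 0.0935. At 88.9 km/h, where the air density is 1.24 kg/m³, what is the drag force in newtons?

D = 83.1 N

Convert speed: v = 88.9 km/h ÷ 3.6 = 24.69 m/s.
Dynamic pressure q = ½ρv² = ½ × 1.24 × 24.69² = 378.1 Pa.
D = q·S·CD = 378.1 × 2.35 × 0.0935 = 83.1 N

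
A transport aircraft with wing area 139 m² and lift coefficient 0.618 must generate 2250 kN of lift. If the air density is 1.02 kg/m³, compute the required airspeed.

v = 227 m/s

L = ½ρv²S·CL ⇒ v = √(2L/(ρ·S·CL))
v = √(2 × 2.25×10^6 / (1.02 × 139 × 0.618)) = √51360 = 227 m/s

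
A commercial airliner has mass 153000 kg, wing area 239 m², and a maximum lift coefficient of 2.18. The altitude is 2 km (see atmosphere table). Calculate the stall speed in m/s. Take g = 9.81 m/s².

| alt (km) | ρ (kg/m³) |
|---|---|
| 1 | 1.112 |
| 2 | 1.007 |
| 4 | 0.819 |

V_stall = 75.6 m/s

At 2 km, from the table: ρ = 1.007 kg/m³.
Weight W = mg = 153000 × 9.81 = 1.501×10^6 N.
From L = ½ρV²S·CL,max = W: V_stall = √(2W/(ρSCL,max)) = √(2·1.501×10^6/(1.007·239·2.18))
V_stall = √5721 = 75.6 m/s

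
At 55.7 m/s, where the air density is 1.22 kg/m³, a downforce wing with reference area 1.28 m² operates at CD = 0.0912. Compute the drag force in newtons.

Dynamic pressure q = ½ρv² = ½ × 1.22 × 55.7² = 1893 Pa.
D = q·S·CD = 1893 × 1.28 × 0.0912 = 221 N

D = 221 N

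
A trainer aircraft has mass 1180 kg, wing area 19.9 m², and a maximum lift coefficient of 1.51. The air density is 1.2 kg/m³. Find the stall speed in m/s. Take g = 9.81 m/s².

Stall occurs when L = W at CL,max. W = mg = 1180 × 9.81 = 11580 N.
V_stall = √(2W/(ρ·S·CL,max)) = √(2 × 11580 / (1.2 × 19.9 × 1.51))
V_stall = √642.1 = 25.3 m/s

V_stall = 25.3 m/s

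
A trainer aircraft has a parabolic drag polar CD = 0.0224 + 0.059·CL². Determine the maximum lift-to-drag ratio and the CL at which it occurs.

For CD = CD0 + K·CL², (L/D)max occurs at CL* = √(CD0/K) and equals 1/(2√(K·CD0)).
(L/D)max = 1/(2√(0.059 × 0.0224)) = 1/(2 × 0.03635) = 13.8
CL* = √(0.0224/0.059) = 0.616

(L/D)max = 13.8, at CL = 0.616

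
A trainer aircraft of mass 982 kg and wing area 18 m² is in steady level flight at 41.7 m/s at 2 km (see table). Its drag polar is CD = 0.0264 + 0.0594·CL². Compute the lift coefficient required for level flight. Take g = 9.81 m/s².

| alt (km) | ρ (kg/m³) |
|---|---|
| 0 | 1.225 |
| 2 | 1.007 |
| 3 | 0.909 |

CL = 0.611

At 2 km, from the table: ρ = 1.007 kg/m³.
In steady level flight, lift balances weight: W = mg = 982 × 9.81 = 9633.4 N.
q = ½ρv² = ½ × 1.007 × 41.7² = 875.5 Pa.
Required CL = L/(qS) = 9633.4/(875.5·18) = 0.6113.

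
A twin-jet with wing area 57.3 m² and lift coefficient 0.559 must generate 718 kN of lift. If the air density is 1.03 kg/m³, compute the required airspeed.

L = ½ρv²S·CL ⇒ v = √(2L/(ρ·S·CL))
v = √(2 × 7.18×10^5 / (1.03 × 57.3 × 0.559)) = √43530 = 209 m/s

v = 209 m/s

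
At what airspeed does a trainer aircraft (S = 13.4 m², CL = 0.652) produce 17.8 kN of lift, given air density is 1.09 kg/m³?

v = 61.1 m/s

L = ½ρv²S·CL ⇒ v = √(2L/(ρ·S·CL))
v = √(2 × 17800 / (1.09 × 13.4 × 0.652)) = √3738 = 61.1 m/s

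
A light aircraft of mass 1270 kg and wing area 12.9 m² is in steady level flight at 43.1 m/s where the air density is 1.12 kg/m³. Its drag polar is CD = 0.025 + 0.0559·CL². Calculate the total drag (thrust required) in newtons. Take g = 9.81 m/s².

Level flight ⇒ L = W = m·g = 1270 × 9.81 = 12459 N.
Dynamic pressure q = 0.5 × 1.12 × 43.1² = 1040 Pa.
Required CL = L/(qS) = 12459/(1040·12.9) = 0.9284.
CD = 0.025 + 0.0559 × 0.9284² = 0.07318.
D = q·S·CD = 1040 × 12.9 × 0.07318 = 982.1 N

D = 982 N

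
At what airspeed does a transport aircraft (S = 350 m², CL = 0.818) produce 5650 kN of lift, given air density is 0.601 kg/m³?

v = 256 m/s

L = ½ρv²S·CL ⇒ v = √(2L/(ρ·S·CL))
v = √(2 × 5.65×10^6 / (0.601 × 350 × 0.818)) = √65670 = 256 m/s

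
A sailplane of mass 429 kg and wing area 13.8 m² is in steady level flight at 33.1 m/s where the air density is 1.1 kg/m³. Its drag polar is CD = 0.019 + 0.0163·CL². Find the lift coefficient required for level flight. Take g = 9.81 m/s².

CL = 0.506

In steady level flight, lift balances weight: W = mg = 429 × 9.81 = 4208.5 N.
q = ½ρv² = ½ × 1.1 × 33.1² = 602.6 Pa.
CL = 2W/(ρv²S) = 2×4208.5/(1.1×33.1²×13.8) = 0.5061.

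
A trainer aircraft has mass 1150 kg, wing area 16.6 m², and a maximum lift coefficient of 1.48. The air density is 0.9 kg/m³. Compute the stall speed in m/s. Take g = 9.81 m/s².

Stall occurs when L = W at CL,max. W = mg = 1150 × 9.81 = 11280 N.
From L = ½ρV²S·CL,max = W: V_stall = √(2W/(ρSCL,max)) = √(2·11280/(0.9·16.6·1.48))
V_stall = √1020 = 31.9 m/s

V_stall = 31.9 m/s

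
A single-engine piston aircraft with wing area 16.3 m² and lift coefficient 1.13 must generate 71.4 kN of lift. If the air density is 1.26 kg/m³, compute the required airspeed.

v = 78.4 m/s

L = ½ρv²S·CL ⇒ v = √(2L/(ρ·S·CL))
v = √(2 × 71400 / (1.26 × 16.3 × 1.13)) = √6153 = 78.4 m/s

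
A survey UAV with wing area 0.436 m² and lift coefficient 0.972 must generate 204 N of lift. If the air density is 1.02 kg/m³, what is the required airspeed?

v = 30.7 m/s

L = ½ρv²S·CL ⇒ v = √(2L/(ρ·S·CL))
v = √(2 × 204 / (1.02 × 0.436 × 0.972)) = √943.9 = 30.7 m/s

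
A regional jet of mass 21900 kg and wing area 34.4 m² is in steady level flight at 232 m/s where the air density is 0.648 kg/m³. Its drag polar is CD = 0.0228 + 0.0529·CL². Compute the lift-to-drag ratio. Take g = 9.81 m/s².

Weight W = mg = 21900 × 9.81 = 2.1484×10^5 N; in level flight L = W.
Dynamic pressure q = 0.5 × 0.648 × 232² = 17440 Pa.
CL = W/(q·S) = 2.1484×10^5 / (17440 × 34.4) = 0.3581.
CD = 0.0228 + 0.0529 × 0.3581² = 0.02958.
L/D = CL/CD = 0.3581 / 0.02958 = 12.1

L/D = 12.1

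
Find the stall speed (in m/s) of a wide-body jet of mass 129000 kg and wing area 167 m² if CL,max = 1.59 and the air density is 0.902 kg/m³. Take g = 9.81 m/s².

V_stall = 103 m/s

At stall, lift equals weight: L = W = m·g = 129000 × 9.81 = 1.265×10^6 N.
V_stall = √(2W/(ρ·S·CL,max)) = √(2 × 1.265×10^6 / (0.902 × 167 × 1.59))
V_stall = √10570 = 103 m/s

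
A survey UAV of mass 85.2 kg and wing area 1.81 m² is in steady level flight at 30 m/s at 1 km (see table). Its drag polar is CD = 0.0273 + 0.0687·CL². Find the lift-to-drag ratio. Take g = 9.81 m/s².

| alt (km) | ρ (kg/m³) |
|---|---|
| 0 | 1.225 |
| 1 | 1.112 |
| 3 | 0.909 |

At 1 km, from the table: ρ = 1.112 kg/m³.
In steady level flight, lift balances weight: W = mg = 85.2 × 9.81 = 835.81 N.
q = ½ρv² = ½ × 1.112 × 30² = 500.4 Pa.
CL = 2W/(ρv²S) = 2×835.81/(1.112×30²×1.81) = 0.9228.
CD = 0.0273 + 0.0687 × 0.9228² = 0.0858.
L/D = CL/CD = 0.9228 / 0.0858 = 10.8

L/D = 10.8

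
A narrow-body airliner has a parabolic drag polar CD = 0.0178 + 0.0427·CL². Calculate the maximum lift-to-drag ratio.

(L/D)max = 18.1

For CD = CD0 + K·CL², (L/D)max occurs at CL* = √(CD0/K) and equals 1/(2√(K·CD0)).
(L/D)max = 1/(2√(0.0427 × 0.0178)) = 1/(2 × 0.02757) = 18.1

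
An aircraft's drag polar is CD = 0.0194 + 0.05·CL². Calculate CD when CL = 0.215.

CD = 0.0194 + 0.05 × 0.215² = 0.0194 + 0.002311 = 0.0217

CD = 0.0217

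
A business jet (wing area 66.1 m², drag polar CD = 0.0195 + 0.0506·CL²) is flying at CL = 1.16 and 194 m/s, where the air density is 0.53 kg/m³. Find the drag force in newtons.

CD = 0.0195 + 0.0506 × 1.16² = 0.08759
D = ½ρv²S·CD = ½ × 0.53 × 194² × 66.1 × 0.08759 = 57700 N

D = 57700 N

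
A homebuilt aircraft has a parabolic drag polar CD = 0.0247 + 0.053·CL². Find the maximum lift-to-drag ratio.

(L/D)max = 13.8

For CD = CD0 + K·CL², (L/D)max occurs at CL* = √(CD0/K) and equals 1/(2√(K·CD0)).
(L/D)max = 1/(2√(0.053 × 0.0247)) = 1/(2 × 0.03618) = 13.8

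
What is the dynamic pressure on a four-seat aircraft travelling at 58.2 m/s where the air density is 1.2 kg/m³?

q = ½ρv² = ½ × 1.2 × 58.2² = 2030 Pa

q = 2030 Pa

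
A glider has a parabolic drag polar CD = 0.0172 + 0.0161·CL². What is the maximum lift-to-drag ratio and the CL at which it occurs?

For CD = CD0 + K·CL², (L/D)max occurs at CL* = √(CD0/K) and equals 1/(2√(K·CD0)).
(L/D)max = 1/(2√(0.0161 × 0.0172)) = 1/(2 × 0.01664) = 30
CL* = √(0.0172/0.0161) = 1.03

(L/D)max = 30, at CL = 1.03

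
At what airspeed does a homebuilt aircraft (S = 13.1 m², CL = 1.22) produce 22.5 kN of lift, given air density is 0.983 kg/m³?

v = 53.5 m/s

L = ½ρv²S·CL ⇒ v = √(2L/(ρ·S·CL))
v = √(2 × 22500 / (0.983 × 13.1 × 1.22)) = √2864 = 53.5 m/s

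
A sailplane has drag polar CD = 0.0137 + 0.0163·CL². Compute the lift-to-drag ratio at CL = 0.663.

L/D = 31.8

CD = 0.0137 + 0.0163 × 0.663² = 0.02086
L/D = CL/CD = 0.663 / 0.02086 = 31.8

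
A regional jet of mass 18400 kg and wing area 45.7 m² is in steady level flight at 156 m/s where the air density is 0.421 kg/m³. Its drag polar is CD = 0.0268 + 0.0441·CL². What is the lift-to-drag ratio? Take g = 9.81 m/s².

L/D = 14.5

In steady level flight, lift balances weight: W = mg = 18400 × 9.81 = 1.805×10^5 N.
Dynamic pressure q = 0.5 × 0.421 × 156² = 5123 Pa.
Required CL = L/(qS) = 1.805×10^5/(5123·45.7) = 0.771.
CD = 0.0268 + 0.0441 × 0.771² = 0.05302.
L/D = CL/CD = 0.771 / 0.05302 = 14.5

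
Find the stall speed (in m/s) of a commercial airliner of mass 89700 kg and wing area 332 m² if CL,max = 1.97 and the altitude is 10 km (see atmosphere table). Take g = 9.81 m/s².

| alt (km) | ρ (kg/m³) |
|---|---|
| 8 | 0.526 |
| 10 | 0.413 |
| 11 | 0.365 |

At 10 km, from the table: ρ = 0.413 kg/m³.
At stall, lift equals weight: L = W = m·g = 89700 × 9.81 = 8.8×10^5 N.
V_stall = √(2W/(ρ·S·CL,max)) = √(2 × 8.8×10^5 / (0.413 × 332 × 1.97))
V_stall = √6515 = 80.7 m/s

V_stall = 80.7 m/s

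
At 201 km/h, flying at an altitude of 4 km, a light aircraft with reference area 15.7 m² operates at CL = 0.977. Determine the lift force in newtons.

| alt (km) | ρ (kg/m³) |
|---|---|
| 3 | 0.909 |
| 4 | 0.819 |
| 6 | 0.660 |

At 4 km, from the table: ρ = 0.819 kg/m³.
Convert speed: v = 201 km/h ÷ 3.6 = 55.83 m/s.
L = ½ρv²S·CL = ½ × 0.819 × 55.83² × 15.7 × 0.977 = 19600 N ≈ 19.6 kN

L = 19600 N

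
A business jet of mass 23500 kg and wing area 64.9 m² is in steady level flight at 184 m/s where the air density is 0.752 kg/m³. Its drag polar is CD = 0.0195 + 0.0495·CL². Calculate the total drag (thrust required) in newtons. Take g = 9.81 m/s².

D = 19300 N

Level flight ⇒ L = W = m·g = 23500 × 9.81 = 2.3054×10^5 N.
Dynamic pressure q = 0.5 × 0.752 × 184² = 12730 Pa.
CL = 2W/(ρv²S) = 2×2.3054×10^5/(0.752×184²×64.9) = 0.279.
CD = 0.0195 + 0.0495 × 0.279² = 0.02335.
D = q·S·CD = 12730 × 64.9 × 0.02335 = 19290 N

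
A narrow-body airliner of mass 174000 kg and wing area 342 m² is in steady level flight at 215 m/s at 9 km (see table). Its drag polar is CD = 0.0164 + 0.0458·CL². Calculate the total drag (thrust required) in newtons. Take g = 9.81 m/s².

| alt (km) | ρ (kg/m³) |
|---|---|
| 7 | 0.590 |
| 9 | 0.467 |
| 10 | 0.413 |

D = 96700 N

At 9 km, from the table: ρ = 0.467 kg/m³.
Level flight ⇒ L = W = m·g = 174000 × 9.81 = 1.7069×10^6 N.
Dynamic pressure q = 0.5 × 0.467 × 215² = 10790 Pa.
CL = 2W/(ρv²S) = 2×1.7069×10^6/(0.467×215²×342) = 0.4624.
CD = 0.0164 + 0.0458 × 0.4624² = 0.02619.
D = q·S·CD = 10790 × 342 × 0.02619 = 96690 N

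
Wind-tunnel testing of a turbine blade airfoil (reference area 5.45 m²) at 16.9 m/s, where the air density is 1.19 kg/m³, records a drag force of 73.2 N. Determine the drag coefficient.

From D = ½ρv²S·CD, rearranging gives CD = 2D/(ρv²S).
CD = 2 × 73.2 / (1.19 × 16.9² × 5.45) = 0.079

CD = 0.079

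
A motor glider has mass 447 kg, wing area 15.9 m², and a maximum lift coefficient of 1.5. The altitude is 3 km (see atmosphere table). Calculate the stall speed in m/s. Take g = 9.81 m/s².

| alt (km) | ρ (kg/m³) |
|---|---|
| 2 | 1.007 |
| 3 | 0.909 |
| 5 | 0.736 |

V_stall = 20.1 m/s

At 3 km, from the table: ρ = 0.909 kg/m³.
At stall, lift equals weight: L = W = m·g = 447 × 9.81 = 4385 N.
V_stall = √(2W/(ρ·S·CL,max)) = √(2 × 4385 / (0.909 × 15.9 × 1.5))
V_stall = √404.5 = 20.1 m/s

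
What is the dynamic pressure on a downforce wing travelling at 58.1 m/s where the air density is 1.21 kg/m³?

q = 2040 Pa

q = ½ρv² = ½ × 1.21 × 58.1² = 2040 Pa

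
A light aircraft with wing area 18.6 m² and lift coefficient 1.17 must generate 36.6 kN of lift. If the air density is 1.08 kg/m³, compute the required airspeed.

v = 55.8 m/s

L = ½ρv²S·CL ⇒ v = √(2L/(ρ·S·CL))
v = √(2 × 36600 / (1.08 × 18.6 × 1.17)) = √3115 = 55.8 m/s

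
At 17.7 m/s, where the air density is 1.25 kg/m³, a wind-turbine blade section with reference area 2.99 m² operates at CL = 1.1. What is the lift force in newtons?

L = ½ρv²S·CL = ½ × 1.25 × 17.7² × 2.99 × 1.1 = 644 N

L = 644 N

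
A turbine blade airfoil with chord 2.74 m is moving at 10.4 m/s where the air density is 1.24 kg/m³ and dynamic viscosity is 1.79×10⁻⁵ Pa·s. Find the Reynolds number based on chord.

Re = ρ·v·c/μ = 1.24 × 10.4 × 2.74 / (1.79×10⁻⁵) = 1.97×10^6

Re = 1.97×10^6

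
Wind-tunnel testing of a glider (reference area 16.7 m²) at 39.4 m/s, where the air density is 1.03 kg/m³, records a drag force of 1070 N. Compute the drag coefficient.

CD = 0.0801

From D = ½ρv²S·CD, rearranging gives CD = 2D/(ρv²S).
CD = 2 × 1070 / (1.03 × 39.4² × 16.7) = 0.0801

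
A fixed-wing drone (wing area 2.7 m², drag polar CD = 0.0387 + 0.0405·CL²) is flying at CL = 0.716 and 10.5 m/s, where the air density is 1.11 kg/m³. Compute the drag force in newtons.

CD = 0.0387 + 0.0405 × 0.716² = 0.05946
D = ½ρv²S·CD = ½ × 1.11 × 10.5² × 2.7 × 0.05946 = 9.82 N

D = 9.82 N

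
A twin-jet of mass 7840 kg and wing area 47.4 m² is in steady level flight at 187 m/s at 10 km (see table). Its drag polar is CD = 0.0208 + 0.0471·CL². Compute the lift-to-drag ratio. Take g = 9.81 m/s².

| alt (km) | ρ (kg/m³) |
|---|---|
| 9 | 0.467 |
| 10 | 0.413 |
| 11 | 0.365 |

At 10 km, from the table: ρ = 0.413 kg/m³.
Weight W = mg = 7840 × 9.81 = 76910 N; in level flight L = W.
Dynamic pressure q = 0.5 × 0.413 × 187² = 7221 Pa.
Required CL = L/(qS) = 76910/(7221·47.4) = 0.2247.
CD = 0.0208 + 0.0471 × 0.2247² = 0.02318.
L/D = CL/CD = 0.2247 / 0.02318 = 9.69

L/D = 9.69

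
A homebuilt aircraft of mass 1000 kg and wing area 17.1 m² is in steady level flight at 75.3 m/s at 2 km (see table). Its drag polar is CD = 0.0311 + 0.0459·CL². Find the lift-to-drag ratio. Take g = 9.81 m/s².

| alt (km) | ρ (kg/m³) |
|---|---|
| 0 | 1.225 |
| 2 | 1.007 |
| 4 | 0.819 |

At 2 km, from the table: ρ = 1.007 kg/m³.
Weight W = mg = 1000 × 9.81 = 9810 N; in level flight L = W.
Dynamic pressure q = 0.5 × 1.007 × 75.3² = 2855 Pa.
CL = W/(q·S) = 9810 / (2855 × 17.1) = 0.2009.
CD = 0.0311 + 0.0459 × 0.2009² = 0.03295.
L/D = CL/CD = 0.2009 / 0.03295 = 6.1

L/D = 6.1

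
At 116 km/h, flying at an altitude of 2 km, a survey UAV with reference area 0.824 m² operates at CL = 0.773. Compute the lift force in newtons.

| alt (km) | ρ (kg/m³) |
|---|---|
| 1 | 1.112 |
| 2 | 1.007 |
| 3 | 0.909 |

L = 333 N

At 2 km, from the table: ρ = 1.007 kg/m³.
Convert speed: v = 116 km/h ÷ 3.6 = 32.22 m/s.
Dynamic pressure q = ½ρv² = ½ × 1.007 × 32.22² = 522.8 Pa.
L = q·S·CL = 522.8 × 0.824 × 0.773 = 333 N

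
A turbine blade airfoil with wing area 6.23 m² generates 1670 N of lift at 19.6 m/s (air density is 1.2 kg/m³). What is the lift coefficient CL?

From L = ½ρv²S·CL, rearranging gives CL = 2L/(ρv²S).
CL = 2 × 1670 / (1.2 × 19.6² × 6.23) = 1.16

CL = 1.16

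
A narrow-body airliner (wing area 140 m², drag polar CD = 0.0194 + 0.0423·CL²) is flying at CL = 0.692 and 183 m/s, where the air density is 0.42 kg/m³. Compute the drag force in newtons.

D = 39000 N

CD = 0.0194 + 0.0423 × 0.692² = 0.03966
D = ½ρv²S·CD = ½ × 0.42 × 183² × 140 × 0.03966 = 39000 N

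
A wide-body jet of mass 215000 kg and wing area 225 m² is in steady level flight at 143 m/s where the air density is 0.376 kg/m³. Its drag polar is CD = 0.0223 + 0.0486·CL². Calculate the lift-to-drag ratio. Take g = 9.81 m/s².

L/D = 7.83

Weight W = mg = 215000 × 9.81 = 2.1092×10^6 N; in level flight L = W.
q = ½ρv² = ½ × 0.376 × 143² = 3844 Pa.
CL = 2W/(ρv²S) = 2×2.1092×10^6/(0.376×143²×225) = 2.438.
CD = 0.0223 + 0.0486 × 2.438² = 0.3113.
L/D = CL/CD = 2.438 / 0.3113 = 7.83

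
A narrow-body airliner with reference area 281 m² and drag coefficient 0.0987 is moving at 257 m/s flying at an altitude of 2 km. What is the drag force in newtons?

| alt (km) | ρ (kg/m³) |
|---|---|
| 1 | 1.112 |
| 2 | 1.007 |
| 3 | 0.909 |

D = 9.22×10^5 N

At 2 km, from the table: ρ = 1.007 kg/m³.
Dynamic pressure q = ½ρv² = ½ × 1.007 × 257² = 33260 Pa.
D = q·S·CD = 33260 × 281 × 0.0987 = 9.22×10^5 N ≈ 922 kN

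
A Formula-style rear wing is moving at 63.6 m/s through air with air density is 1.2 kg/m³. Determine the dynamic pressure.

q = ½ρv² = ½ × 1.2 × 63.6² = 2430 Pa

q = 2430 Pa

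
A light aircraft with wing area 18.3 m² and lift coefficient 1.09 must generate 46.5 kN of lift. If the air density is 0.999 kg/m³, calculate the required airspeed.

L = ½ρv²S·CL ⇒ v = √(2L/(ρ·S·CL))
v = √(2 × 46500 / (0.999 × 18.3 × 1.09)) = √4667 = 68.3 m/s

v = 68.3 m/s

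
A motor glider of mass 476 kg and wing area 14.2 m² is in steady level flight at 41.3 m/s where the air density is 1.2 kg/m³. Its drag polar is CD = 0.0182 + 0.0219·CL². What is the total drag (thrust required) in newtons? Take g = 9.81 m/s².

Level flight ⇒ L = W = m·g = 476 × 9.81 = 4669.6 N.
Dynamic pressure q = 0.5 × 1.2 × 41.3² = 1023 Pa.
CL = 2W/(ρv²S) = 2×4669.6/(1.2×41.3²×14.2) = 0.3213.
CD = 0.0182 + 0.0219 × 0.3213² = 0.02046.
D = q·S·CD = 1023 × 14.2 × 0.02046 = 297.4 N

D = 297 N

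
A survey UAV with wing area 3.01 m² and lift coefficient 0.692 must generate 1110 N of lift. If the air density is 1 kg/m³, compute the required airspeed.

v = 32.6 m/s

L = ½ρv²S·CL ⇒ v = √(2L/(ρ·S·CL))
v = √(2 × 1110 / (1 × 3.01 × 0.692)) = √1066 = 32.6 m/s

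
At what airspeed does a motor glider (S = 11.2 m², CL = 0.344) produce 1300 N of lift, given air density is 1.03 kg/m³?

L = ½ρv²S·CL ⇒ v = √(2L/(ρ·S·CL))
v = √(2 × 1300 / (1.03 × 11.2 × 0.344)) = √655.2 = 25.6 m/s

v = 25.6 m/s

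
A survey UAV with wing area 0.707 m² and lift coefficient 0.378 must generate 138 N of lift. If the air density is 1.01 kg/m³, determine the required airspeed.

v = 32 m/s

L = ½ρv²S·CL ⇒ v = √(2L/(ρ·S·CL))
v = √(2 × 138 / (1.01 × 0.707 × 0.378)) = √1023 = 32 m/s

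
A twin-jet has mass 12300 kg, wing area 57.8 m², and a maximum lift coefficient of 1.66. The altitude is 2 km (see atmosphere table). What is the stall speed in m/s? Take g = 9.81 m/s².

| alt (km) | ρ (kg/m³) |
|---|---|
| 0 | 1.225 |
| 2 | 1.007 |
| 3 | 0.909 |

At 2 km, from the table: ρ = 1.007 kg/m³.
Weight W = mg = 12300 × 9.81 = 1.207×10^5 N.
V_stall = √(2W/(ρ·S·CL,max)) = √(2 × 1.207×10^5 / (1.007 × 57.8 × 1.66))
V_stall = √2498 = 50 m/s

V_stall = 50 m/s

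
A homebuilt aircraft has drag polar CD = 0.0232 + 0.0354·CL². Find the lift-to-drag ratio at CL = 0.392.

L/D = 13.7

CD = 0.0232 + 0.0354 × 0.392² = 0.02864
L/D = CL/CD = 0.392 / 0.02864 = 13.7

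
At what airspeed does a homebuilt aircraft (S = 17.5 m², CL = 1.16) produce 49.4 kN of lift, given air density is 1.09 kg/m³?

L = ½ρv²S·CL ⇒ v = √(2L/(ρ·S·CL))
v = √(2 × 49400 / (1.09 × 17.5 × 1.16)) = √4465 = 66.8 m/s

v = 66.8 m/s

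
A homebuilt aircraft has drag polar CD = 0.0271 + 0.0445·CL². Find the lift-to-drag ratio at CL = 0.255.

L/D = 8.5

CD = 0.0271 + 0.0445 × 0.255² = 0.02999
L/D = CL/CD = 0.255 / 0.02999 = 8.5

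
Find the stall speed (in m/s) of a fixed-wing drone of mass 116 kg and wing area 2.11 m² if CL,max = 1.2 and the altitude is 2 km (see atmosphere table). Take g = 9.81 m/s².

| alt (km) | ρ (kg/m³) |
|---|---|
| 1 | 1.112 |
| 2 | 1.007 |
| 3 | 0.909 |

At 2 km, from the table: ρ = 1.007 kg/m³.
Weight W = mg = 116 × 9.81 = 1138 N.
V_stall = √(2W/(ρ·S·CL,max)) = √(2 × 1138 / (1.007 × 2.11 × 1.2))
V_stall = √892.6 = 29.9 m/s

V_stall = 29.9 m/s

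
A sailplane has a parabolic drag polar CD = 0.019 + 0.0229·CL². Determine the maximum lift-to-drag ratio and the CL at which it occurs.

For CD = CD0 + K·CL², (L/D)max occurs at CL* = √(CD0/K) and equals 1/(2√(K·CD0)).
(L/D)max = 1/(2√(0.0229 × 0.019)) = 1/(2 × 0.02086) = 24
CL* = √(0.019/0.0229) = 0.911

(L/D)max = 24, at CL = 0.911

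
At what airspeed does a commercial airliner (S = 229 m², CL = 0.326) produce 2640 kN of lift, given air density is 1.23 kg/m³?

L = ½ρv²S·CL ⇒ v = √(2L/(ρ·S·CL))
v = √(2 × 2.64×10^6 / (1.23 × 229 × 0.326)) = √57500 = 240 m/s

v = 240 m/s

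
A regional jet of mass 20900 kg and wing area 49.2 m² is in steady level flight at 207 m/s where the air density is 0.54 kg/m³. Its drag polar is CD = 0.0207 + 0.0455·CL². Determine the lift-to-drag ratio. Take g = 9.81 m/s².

In steady level flight, lift balances weight: W = mg = 20900 × 9.81 = 2.0503×10^5 N.
Dynamic pressure q = 0.5 × 0.54 × 207² = 11570 Pa.
CL = 2W/(ρv²S) = 2×2.0503×10^5/(0.54×207²×49.2) = 0.3602.
CD = 0.0207 + 0.0455 × 0.3602² = 0.0266.
L/D = CL/CD = 0.3602 / 0.0266 = 13.5

L/D = 13.5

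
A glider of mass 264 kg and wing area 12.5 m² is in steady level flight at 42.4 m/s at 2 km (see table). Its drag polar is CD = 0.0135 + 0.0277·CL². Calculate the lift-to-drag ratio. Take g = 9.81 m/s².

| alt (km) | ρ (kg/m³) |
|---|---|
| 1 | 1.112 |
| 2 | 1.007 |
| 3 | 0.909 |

L/D = 15.3

At 2 km, from the table: ρ = 1.007 kg/m³.
Weight W = mg = 264 × 9.81 = 2589.8 N; in level flight L = W.
Dynamic pressure q = 0.5 × 1.007 × 42.4² = 905.2 Pa.
CL = 2W/(ρv²S) = 2×2589.8/(1.007×42.4²×12.5) = 0.2289.
CD = 0.0135 + 0.0277 × 0.2289² = 0.01495.
L/D = CL/CD = 0.2289 / 0.01495 = 15.3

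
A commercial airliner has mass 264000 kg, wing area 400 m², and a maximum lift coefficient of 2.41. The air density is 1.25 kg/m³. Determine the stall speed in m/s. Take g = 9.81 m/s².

Stall occurs when L = W at CL,max. W = mg = 264000 × 9.81 = 2.59×10^6 N.
From L = ½ρV²S·CL,max = W: V_stall = √(2W/(ρSCL,max)) = √(2·2.59×10^6/(1.25·400·2.41))
V_stall = √4298 = 65.6 m/s

V_stall = 65.6 m/s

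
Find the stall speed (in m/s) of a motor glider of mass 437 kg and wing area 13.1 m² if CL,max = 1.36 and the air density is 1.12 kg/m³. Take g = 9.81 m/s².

At stall, lift equals weight: L = W = m·g = 437 × 9.81 = 4287 N.
V_stall = √(2W/(ρ·S·CL,max)) = √(2 × 4287 / (1.12 × 13.1 × 1.36))
V_stall = √429.7 = 20.7 m/s

V_stall = 20.7 m/s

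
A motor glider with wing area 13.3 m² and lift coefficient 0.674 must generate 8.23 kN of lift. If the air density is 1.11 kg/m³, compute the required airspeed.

v = 40.7 m/s

L = ½ρv²S·CL ⇒ v = √(2L/(ρ·S·CL))
v = √(2 × 8230 / (1.11 × 13.3 × 0.674)) = √1654 = 40.7 m/s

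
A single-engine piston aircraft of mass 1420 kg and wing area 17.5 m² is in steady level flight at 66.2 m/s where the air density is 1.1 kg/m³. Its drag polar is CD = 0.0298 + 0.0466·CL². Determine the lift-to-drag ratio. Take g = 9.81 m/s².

L/D = 9.47

Weight W = mg = 1420 × 9.81 = 13930 N; in level flight L = W.
Dynamic pressure q = 0.5 × 1.1 × 66.2² = 2410 Pa.
CL = W/(q·S) = 13930 / (2410 × 17.5) = 0.3302.
CD = 0.0298 + 0.0466 × 0.3302² = 0.03488.
L/D = CL/CD = 0.3302 / 0.03488 = 9.47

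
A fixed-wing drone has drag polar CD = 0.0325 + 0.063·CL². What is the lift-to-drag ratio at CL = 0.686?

L/D = 11

CD = 0.0325 + 0.063 × 0.686² = 0.06215
L/D = CL/CD = 0.686 / 0.06215 = 11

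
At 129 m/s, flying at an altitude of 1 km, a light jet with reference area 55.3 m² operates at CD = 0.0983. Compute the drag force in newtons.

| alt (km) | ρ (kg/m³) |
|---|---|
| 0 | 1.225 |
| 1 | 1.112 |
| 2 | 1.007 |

At 1 km, from the table: ρ = 1.112 kg/m³.
D = ½ρv²S·CD = ½ × 1.112 × 129² × 55.3 × 0.0983 = 50300 N ≈ 50.3 kN

D = 50300 N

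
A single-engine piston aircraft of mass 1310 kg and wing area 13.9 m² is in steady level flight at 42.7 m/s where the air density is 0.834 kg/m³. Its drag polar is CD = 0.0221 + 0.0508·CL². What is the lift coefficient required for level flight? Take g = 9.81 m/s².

CL = 1.22

In steady level flight, lift balances weight: W = mg = 1310 × 9.81 = 12851 N.
Dynamic pressure q = 0.5 × 0.834 × 42.7² = 760.3 Pa.
CL = 2W/(ρv²S) = 2×12851/(0.834×42.7²×13.9) = 1.216.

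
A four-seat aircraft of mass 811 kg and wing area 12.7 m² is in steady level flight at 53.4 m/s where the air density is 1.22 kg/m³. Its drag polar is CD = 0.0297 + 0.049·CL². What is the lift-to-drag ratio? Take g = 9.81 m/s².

L/D = 9.99

Weight W = mg = 811 × 9.81 = 7955.9 N; in level flight L = W.
q = ½ρv² = ½ × 1.22 × 53.4² = 1739 Pa.
CL = 2W/(ρv²S) = 2×7955.9/(1.22×53.4²×12.7) = 0.3601.
CD = 0.0297 + 0.049 × 0.3601² = 0.03606.
L/D = CL/CD = 0.3601 / 0.03606 = 9.99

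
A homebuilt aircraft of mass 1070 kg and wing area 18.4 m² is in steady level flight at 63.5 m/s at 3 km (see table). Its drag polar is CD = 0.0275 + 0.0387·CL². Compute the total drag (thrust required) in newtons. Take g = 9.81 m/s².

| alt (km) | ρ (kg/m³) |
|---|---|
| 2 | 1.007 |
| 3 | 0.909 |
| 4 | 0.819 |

D = 1050 N

At 3 km, from the table: ρ = 0.909 kg/m³.
Level flight ⇒ L = W = m·g = 1070 × 9.81 = 10497 N.
Dynamic pressure q = 0.5 × 0.909 × 63.5² = 1833 Pa.
CL = 2W/(ρv²S) = 2×10497/(0.909×63.5²×18.4) = 0.3113.
CD = 0.0275 + 0.0387 × 0.3113² = 0.03125.
D = q·S·CD = 1833 × 18.4 × 0.03125 = 1054 N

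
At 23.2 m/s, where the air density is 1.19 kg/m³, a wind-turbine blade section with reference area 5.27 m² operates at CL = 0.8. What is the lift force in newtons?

L = ½ρv²S·CL = ½ × 1.19 × 23.2² × 5.27 × 0.8 = 1350 N

L = 1350 N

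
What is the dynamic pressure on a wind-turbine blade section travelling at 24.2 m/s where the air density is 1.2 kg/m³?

q = 351 Pa

q = ½ρv² = ½ × 1.2 × 24.2² = 351 Pa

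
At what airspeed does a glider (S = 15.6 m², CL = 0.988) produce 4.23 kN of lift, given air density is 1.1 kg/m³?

L = ½ρv²S·CL ⇒ v = √(2L/(ρ·S·CL))
v = √(2 × 4230 / (1.1 × 15.6 × 0.988)) = √499 = 22.3 m/s

v = 22.3 m/s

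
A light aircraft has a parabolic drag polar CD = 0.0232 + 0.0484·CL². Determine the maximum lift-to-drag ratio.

(L/D)max = 14.9

For CD = CD0 + K·CL², (L/D)max occurs at CL* = √(CD0/K) and equals 1/(2√(K·CD0)).
(L/D)max = 1/(2√(0.0484 × 0.0232)) = 1/(2 × 0.03351) = 14.9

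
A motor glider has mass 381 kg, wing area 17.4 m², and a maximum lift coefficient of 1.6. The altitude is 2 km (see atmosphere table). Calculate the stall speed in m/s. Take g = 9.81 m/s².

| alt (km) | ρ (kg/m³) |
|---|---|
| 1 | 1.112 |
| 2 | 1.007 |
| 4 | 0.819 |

V_stall = 16.3 m/s

At 2 km, from the table: ρ = 1.007 kg/m³.
Weight W = mg = 381 × 9.81 = 3738 N.
From L = ½ρV²S·CL,max = W: V_stall = √(2W/(ρSCL,max)) = √(2·3738/(1.007·17.4·1.6))
V_stall = √266.6 = 16.3 m/s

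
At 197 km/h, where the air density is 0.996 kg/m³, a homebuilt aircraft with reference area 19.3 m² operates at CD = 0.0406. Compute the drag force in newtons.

Convert speed: v = 197 km/h ÷ 3.6 = 54.72 m/s.
Dynamic pressure q = ½ρv² = ½ × 0.996 × 54.72² = 1491 Pa.
D = q·S·CD = 1491 × 19.3 × 0.0406 = 1170 N

D = 1170 N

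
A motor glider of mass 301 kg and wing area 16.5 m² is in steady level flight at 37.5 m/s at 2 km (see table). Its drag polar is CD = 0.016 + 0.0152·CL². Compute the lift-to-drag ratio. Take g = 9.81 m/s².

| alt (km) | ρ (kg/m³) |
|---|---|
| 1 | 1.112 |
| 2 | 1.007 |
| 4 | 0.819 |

At 2 km, from the table: ρ = 1.007 kg/m³.
In steady level flight, lift balances weight: W = mg = 301 × 9.81 = 2952.8 N.
q = ½ρv² = ½ × 1.007 × 37.5² = 708 Pa.
Required CL = L/(qS) = 2952.8/(708·16.5) = 0.2527.
CD = 0.016 + 0.0152 × 0.2527² = 0.01697.
L/D = CL/CD = 0.2527 / 0.01697 = 14.9

L/D = 14.9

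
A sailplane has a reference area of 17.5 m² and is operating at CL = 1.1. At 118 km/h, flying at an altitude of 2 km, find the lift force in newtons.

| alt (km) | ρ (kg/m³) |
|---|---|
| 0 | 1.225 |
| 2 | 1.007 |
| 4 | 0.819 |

L = 10400 N

At 2 km, from the table: ρ = 1.007 kg/m³.
Convert speed: v = 118 km/h ÷ 3.6 = 32.78 m/s.
Dynamic pressure q = ½ρv² = ½ × 1.007 × 32.78² = 541 Pa.
L = q·S·CL = 541 × 17.5 × 1.1 = 10400 N ≈ 10.4 kN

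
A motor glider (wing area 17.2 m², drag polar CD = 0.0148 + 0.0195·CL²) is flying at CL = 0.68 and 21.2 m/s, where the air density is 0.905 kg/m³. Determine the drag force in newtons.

D = 83.3 N

CD = 0.0148 + 0.0195 × 0.68² = 0.02382
D = ½ρv²S·CD = ½ × 0.905 × 21.2² × 17.2 × 0.02382 = 83.3 N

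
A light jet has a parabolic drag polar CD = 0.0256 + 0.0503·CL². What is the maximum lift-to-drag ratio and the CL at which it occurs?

(L/D)max = 13.9, at CL = 0.713

For CD = CD0 + K·CL², (L/D)max occurs at CL* = √(CD0/K) and equals 1/(2√(K·CD0)).
(L/D)max = 1/(2√(0.0503 × 0.0256)) = 1/(2 × 0.03588) = 13.9
CL* = √(0.0256/0.0503) = 0.713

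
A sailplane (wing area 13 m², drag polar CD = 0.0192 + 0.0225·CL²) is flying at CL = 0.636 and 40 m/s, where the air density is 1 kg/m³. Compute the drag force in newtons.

CD = 0.0192 + 0.0225 × 0.636² = 0.0283
D = ½ρv²S·CD = ½ × 1 × 40² × 13 × 0.0283 = 294 N

D = 294 N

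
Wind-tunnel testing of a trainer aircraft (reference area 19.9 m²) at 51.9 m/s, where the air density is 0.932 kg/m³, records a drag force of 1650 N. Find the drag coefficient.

CD = 0.0661

From D = ½ρv²S·CD, rearranging gives CD = 2D/(ρv²S).
CD = 2 × 1650 / (0.932 × 51.9² × 19.9) = 0.0661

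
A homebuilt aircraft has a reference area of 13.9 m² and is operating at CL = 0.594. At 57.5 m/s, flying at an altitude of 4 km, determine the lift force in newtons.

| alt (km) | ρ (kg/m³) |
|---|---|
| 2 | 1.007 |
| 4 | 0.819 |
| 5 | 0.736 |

L = 11200 N

At 4 km, from the table: ρ = 0.819 kg/m³.
Dynamic pressure q = ½ρv² = ½ × 0.819 × 57.5² = 1354 Pa.
L = q·S·CL = 1354 × 13.9 × 0.594 = 11200 N ≈ 11.2 kN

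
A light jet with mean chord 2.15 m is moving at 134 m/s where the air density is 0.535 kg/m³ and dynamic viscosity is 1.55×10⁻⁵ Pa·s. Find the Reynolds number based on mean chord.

Re = ρ·v·c/μ = 0.535 × 134 × 2.15 / (1.55×10⁻⁵) = 9.94×10^6

Re = 9.94×10^6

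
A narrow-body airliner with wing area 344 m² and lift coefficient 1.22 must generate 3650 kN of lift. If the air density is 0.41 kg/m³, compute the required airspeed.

v = 206 m/s

L = ½ρv²S·CL ⇒ v = √(2L/(ρ·S·CL))
v = √(2 × 3.65×10^6 / (0.41 × 344 × 1.22)) = √42420 = 206 m/s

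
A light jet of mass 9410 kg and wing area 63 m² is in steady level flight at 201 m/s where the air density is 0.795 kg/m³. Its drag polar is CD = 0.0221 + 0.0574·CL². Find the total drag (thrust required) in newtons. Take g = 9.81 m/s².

Level flight ⇒ L = W = m·g = 9410 × 9.81 = 92312 N.
q = ½ρv² = ½ × 0.795 × 201² = 16060 Pa.
CL = 2W/(ρv²S) = 2×92312/(0.795×201²×63) = 0.09124.
CD = 0.0221 + 0.0574 × 0.09124² = 0.02258.
D = q·S·CD = 16060 × 63 × 0.02258 = 22840 N

D = 22800 N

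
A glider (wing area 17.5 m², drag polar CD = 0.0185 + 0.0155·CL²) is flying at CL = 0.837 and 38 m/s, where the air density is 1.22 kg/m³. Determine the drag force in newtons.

CD = 0.0185 + 0.0155 × 0.837² = 0.02936
D = ½ρv²S·CD = ½ × 1.22 × 38² × 17.5 × 0.02936 = 453 N

D = 453 N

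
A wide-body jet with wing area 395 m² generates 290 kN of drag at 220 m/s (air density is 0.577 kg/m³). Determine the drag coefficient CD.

From D = ½ρv²S·CD, rearranging gives CD = 2D/(ρv²S).
CD = 2 × 2.9×10^5 / (0.577 × 220² × 395) = 0.0526

CD = 0.0526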